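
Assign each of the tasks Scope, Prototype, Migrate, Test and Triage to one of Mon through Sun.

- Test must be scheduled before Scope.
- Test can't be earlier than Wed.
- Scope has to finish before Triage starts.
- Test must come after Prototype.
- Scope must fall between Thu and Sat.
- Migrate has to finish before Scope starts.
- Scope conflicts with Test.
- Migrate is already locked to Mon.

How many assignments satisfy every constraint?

Splitting on Scope: it can be Thu (6), Fri (10), Sat (9). Listing each branch's schedules as (Prototype, Migrate, Test, Triage):
Scope=Thu: (Mon,Mon,Wed,Fri) (Mon,Mon,Wed,Sat) (Mon,Mon,Wed,Sun) (Tue,Mon,Wed,Fri) (Tue,Mon,Wed,Sat) (Tue,Mon,Wed,Sun) — 6.
Scope=Fri: (Mon,Mon,Wed,Sat) (Mon,Mon,Wed,Sun) (Mon,Mon,Thu,Sat) (Mon,Mon,Thu,Sun) (Tue,Mon,Wed,Sat) (Tue,Mon,Wed,Sun) (Tue,Mon,Thu,Sat) (Tue,Mon,Thu,Sun) (Wed,Mon,Thu,Sat) (Wed,Mon,Thu,Sun) — 10.
Scope=Sat: (Mon,Mon,Wed,Sun) (Mon,Mon,Thu,Sun) (Mon,Mon,Fri,Sun) (Tue,Mon,Wed,Sun) (Tue,Mon,Thu,Sun) (Tue,Mon,Fri,Sun) (Wed,Mon,Thu,Sun) (Wed,Mon,Fri,Sun) (Thu,Mon,Fri,Sun) — 9.
Summing: 6 + 10 + 9 = 25.

25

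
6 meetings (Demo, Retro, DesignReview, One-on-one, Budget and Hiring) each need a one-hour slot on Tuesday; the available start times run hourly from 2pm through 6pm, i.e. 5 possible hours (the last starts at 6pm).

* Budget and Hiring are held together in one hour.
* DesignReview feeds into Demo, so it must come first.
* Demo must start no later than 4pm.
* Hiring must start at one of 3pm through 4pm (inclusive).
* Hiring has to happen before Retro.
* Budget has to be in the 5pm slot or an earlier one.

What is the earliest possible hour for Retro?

4pm

Precedence pushes Retro to at least 4pm.
Retro at 4pm is achievable: Hiring in 3pm; One-on-one in 2pm; Budget in 3pm; DesignReview in 2pm; Demo in 3pm; Retro in 4pm.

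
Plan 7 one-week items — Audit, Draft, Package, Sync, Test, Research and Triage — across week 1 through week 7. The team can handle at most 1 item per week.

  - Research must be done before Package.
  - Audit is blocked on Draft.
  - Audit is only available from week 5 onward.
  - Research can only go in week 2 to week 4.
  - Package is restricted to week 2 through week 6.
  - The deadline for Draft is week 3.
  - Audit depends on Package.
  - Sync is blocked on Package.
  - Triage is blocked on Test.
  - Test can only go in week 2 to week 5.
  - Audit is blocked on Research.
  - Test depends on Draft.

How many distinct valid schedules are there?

Splitting on Audit: it can be week 5 (6), week 6 (10), week 7 (10). Listing each branch's schedules as (Draft, Package, Sync, Test, Research, Triage) by week number:
Audit=week 5: (1,3,6,4,2,7) (1,3,7,4,2,6) (1,4,6,2,3,7) (1,4,6,3,2,7) (1,4,7,2,3,6) (1,4,7,3,2,6) — 6.
Audit=week 6: (1,3,4,5,2,7) (1,3,5,4,2,7) (1,3,7,4,2,5) (1,4,5,2,3,7) (1,4,5,3,2,7) (1,4,7,2,3,5) (1,4,7,3,2,5) (1,5,7,2,3,4) (1,5,7,2,4,3) (1,5,7,3,2,4) — 10.
Audit=week 7: (1,3,4,5,2,6) (1,3,5,4,2,6) (1,3,6,4,2,5) (1,4,5,2,3,6) (1,4,5,3,2,6) (1,4,6,2,3,5) (1,4,6,3,2,5) (1,5,6,2,3,4) (1,5,6,2,4,3) (1,5,6,3,2,4) — 10.
Summing: 6 + 10 + 10 = 26.

26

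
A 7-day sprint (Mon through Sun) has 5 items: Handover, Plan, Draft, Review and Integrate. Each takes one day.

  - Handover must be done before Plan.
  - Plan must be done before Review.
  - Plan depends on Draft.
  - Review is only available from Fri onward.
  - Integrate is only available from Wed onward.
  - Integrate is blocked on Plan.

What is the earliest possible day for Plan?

Precedence pushes Plan to at least Tue; downstream work caps Plan at Sat.
Plan at Tue is achievable: Plan in Tue, Handover in Mon, Integrate in Wed, Draft in Mon, Review in Fri.

Tue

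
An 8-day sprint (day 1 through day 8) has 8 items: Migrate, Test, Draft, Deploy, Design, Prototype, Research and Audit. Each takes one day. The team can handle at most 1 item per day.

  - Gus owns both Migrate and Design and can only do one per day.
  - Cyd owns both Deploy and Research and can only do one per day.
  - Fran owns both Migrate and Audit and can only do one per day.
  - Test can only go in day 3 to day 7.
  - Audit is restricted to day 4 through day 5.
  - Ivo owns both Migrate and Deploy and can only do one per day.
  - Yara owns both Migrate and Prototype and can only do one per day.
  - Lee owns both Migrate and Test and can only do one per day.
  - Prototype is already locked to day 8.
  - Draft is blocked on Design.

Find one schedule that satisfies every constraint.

Audit=day 4, Migrate=day 5, Research=day 7, Design=day 1, Prototype=day 8, Draft=day 2, Deploy=day 6, Test=day 3

Checking: Design(day 1) before Draft(day 2); Migrate(day 5) != Design(day 1); Deploy(day 6) != Research(day 7); Migrate(day 5) != Test(day 3); Migrate(day 5) != Audit(day 4); Migrate(day 5) != Prototype(day 8); Migrate(day 5) != Deploy(day 6); Test=day 3 in [day 3,day 7]; Audit=day 4 in [day 4,day 5]; Prototype=day 8 in [day 8,day 8]; max 1 per day (cap 1).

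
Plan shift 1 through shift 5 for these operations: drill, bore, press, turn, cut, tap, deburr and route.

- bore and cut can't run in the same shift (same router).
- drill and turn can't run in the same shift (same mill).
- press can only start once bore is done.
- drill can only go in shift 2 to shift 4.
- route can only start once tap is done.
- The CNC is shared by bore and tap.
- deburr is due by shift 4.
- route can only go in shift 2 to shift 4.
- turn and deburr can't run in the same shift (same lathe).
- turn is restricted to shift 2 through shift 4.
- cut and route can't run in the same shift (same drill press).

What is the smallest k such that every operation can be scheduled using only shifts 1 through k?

3

The precedence chain requires at least 2 distinct shifts.
Could 2 shifts be enough, i.e. nothing placed later than shift 2? No: drill's window within 2 shifts is {shift 2}; turn's window within 2 shifts is {shift 2}; turn can't share with drill (shift 2) → nothing is left.
So 2 shifts is not enough.
3 works (last occupied shift: shift 3): for example bore -> shift 2; press -> shift 3; tap -> shift 1; deburr -> shift 1; drill -> shift 2; turn -> shift 3; cut -> shift 1; route -> shift 2.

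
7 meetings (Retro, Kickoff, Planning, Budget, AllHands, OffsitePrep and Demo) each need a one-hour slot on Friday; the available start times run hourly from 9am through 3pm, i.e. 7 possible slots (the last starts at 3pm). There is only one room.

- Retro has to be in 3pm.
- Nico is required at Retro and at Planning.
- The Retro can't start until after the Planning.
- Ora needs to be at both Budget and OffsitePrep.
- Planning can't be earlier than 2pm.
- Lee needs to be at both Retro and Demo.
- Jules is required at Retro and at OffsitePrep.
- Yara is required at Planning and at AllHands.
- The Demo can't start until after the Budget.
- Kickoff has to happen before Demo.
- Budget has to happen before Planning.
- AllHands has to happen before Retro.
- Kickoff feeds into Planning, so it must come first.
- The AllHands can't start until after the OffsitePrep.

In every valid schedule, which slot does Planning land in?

Planning's window is 2pm–3pm.
Retro is fixed at 3pm, and Planning can't share a slot with Retro.
So Planning must be 2pm.

2pm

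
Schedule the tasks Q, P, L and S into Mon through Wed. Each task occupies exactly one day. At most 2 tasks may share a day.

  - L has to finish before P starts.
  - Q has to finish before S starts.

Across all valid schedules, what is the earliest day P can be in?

Tue

Precedence pushes P to at least Tue.
P at Tue is achievable: Q -> Mon; L -> Mon; S -> Tue; P -> Tue.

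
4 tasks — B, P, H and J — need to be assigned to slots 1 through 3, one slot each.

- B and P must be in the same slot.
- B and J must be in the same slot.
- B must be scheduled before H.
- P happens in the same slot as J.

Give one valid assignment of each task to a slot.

B -> 1, H -> 2, J -> 1, P -> 1

Checking: B(1) before H(2); B = J = 1; P = J = 1; B = P = 1.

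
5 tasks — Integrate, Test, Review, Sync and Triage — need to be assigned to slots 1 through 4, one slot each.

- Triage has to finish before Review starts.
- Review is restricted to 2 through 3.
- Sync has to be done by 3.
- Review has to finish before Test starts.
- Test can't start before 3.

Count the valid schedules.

Splitting on Integrate: it can be 1 (12), 2 (12), 3 (12), 4 (12). Listing each branch's schedules as (Test, Review, Sync, Triage):
Integrate=1: (3,2,1,1) (3,2,2,1) (3,2,3,1) (4,2,1,1) (4,2,2,1) (4,2,3,1) (4,3,1,1) (4,3,1,2) (4,3,2,1) (4,3,2,2) (4,3,3,1) (4,3,3,2) — 12.
Integrate=2: (3,2,1,1) (3,2,2,1) (3,2,3,1) (4,2,1,1) (4,2,2,1) (4,2,3,1) (4,3,1,1) (4,3,1,2) (4,3,2,1) (4,3,2,2) (4,3,3,1) (4,3,3,2) — 12.
Integrate=3: (3,2,1,1) (3,2,2,1) (3,2,3,1) (4,2,1,1) (4,2,2,1) (4,2,3,1) (4,3,1,1) (4,3,1,2) (4,3,2,1) (4,3,2,2) (4,3,3,1) (4,3,3,2) — 12.
Integrate=4: (3,2,1,1) (3,2,2,1) (3,2,3,1) (4,2,1,1) (4,2,2,1) (4,2,3,1) (4,3,1,1) (4,3,1,2) (4,3,2,1) (4,3,2,2) (4,3,3,1) (4,3,3,2) — 12.
Summing: 12 + 12 + 12 + 12 = 48.

48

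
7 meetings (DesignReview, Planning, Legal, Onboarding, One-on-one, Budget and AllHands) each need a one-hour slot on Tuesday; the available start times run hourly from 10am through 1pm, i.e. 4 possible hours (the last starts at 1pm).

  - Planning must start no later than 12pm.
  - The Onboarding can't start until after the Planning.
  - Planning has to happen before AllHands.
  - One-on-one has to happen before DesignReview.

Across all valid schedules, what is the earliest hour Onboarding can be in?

Precedence pushes Onboarding to at least 11am.
Onboarding at 11am is achievable: Legal in 10am, DesignReview in 11am, Onboarding in 11am, Budget in 10am, One-on-one in 10am, Planning in 10am, AllHands in 11am.

11am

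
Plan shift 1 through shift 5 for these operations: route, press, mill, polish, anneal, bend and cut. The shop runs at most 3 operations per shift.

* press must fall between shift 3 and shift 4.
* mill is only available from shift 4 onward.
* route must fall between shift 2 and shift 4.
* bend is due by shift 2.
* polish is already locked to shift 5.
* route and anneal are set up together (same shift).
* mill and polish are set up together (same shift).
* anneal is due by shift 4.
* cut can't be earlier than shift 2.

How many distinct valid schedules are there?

Splitting on route: it can be shift 2 (14), shift 3 (14), shift 4 (14). Listing each branch's schedules as (press, mill, polish, anneal, bend, cut) by shift number:
route=shift 2: (3,5,5,2,1,2) (3,5,5,2,1,3) (3,5,5,2,1,4) (3,5,5,2,1,5) (3,5,5,2,2,3) (3,5,5,2,2,4) (3,5,5,2,2,5) (4,5,5,2,1,2) (4,5,5,2,1,3) (4,5,5,2,1,4) (4,5,5,2,1,5) (4,5,5,2,2,3) (4,5,5,2,2,4) (4,5,5,2,2,5) — 14.
route=shift 3: (3,5,5,3,1,2) (3,5,5,3,1,4) (3,5,5,3,1,5) (3,5,5,3,2,2) (3,5,5,3,2,4) (3,5,5,3,2,5) (4,5,5,3,1,2) (4,5,5,3,1,3) (4,5,5,3,1,4) (4,5,5,3,1,5) (4,5,5,3,2,2) (4,5,5,3,2,3) (4,5,5,3,2,4) (4,5,5,3,2,5) — 14.
route=shift 4: (3,5,5,4,1,2) (3,5,5,4,1,3) (3,5,5,4,1,4) (3,5,5,4,1,5) (3,5,5,4,2,2) (3,5,5,4,2,3) (3,5,5,4,2,4) (3,5,5,4,2,5) (4,5,5,4,1,2) (4,5,5,4,1,3) (4,5,5,4,1,5) (4,5,5,4,2,2) (4,5,5,4,2,3) (4,5,5,4,2,5) — 14.
Summing: 14 + 14 + 14 = 42.

42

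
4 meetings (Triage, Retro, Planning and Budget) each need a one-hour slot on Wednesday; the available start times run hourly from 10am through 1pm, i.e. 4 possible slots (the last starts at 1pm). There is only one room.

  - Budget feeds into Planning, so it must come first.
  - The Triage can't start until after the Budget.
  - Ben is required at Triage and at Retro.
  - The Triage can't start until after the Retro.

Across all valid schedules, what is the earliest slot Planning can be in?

Precedence pushes Planning to at least 11am.
Planning at 11am is achievable: Planning in 11am, Triage in 1pm, Budget in 10am, Retro in 12pm.

11am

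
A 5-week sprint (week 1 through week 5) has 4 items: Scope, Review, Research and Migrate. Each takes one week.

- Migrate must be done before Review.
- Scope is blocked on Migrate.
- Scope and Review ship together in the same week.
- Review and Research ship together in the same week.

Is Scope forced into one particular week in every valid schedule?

Scope can be week 2 (e.g. Research -> week 2, Scope -> week 2, Migrate -> week 1, Review -> week 2) or week 3 (e.g. Research in week 3, Review in week 3, Scope in week 3, Migrate in week 1).

No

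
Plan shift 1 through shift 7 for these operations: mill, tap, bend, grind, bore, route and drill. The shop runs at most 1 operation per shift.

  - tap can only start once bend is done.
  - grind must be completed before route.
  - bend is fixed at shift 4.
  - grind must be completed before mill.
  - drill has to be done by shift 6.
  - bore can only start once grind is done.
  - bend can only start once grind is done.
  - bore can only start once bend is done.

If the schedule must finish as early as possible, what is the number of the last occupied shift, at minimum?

shift 7

The precedence chain requires at least 3 distinct shifts.
With at most 1 per shift and 7 operations, at least 7 shifts are needed.
Propagating the time windows through the other constraints, tap can't land before shift 5, so the schedule must run through at least shift 5.
7 works (last occupied shift: shift 7): for example route -> shift 7; bend -> shift 4; grind -> shift 2; drill -> shift 1; tap -> shift 6; mill -> shift 3; bore -> shift 5.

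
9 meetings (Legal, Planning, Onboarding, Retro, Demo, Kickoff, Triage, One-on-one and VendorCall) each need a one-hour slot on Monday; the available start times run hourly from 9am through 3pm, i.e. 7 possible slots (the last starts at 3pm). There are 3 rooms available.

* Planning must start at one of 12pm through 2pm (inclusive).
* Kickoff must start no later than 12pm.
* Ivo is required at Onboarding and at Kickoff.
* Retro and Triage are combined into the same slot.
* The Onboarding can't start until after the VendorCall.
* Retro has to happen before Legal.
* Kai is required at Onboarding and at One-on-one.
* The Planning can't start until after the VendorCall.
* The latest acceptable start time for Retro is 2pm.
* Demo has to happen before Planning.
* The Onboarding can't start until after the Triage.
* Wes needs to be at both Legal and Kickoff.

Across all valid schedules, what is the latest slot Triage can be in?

Downstream work caps Triage at 2pm.
Triage at 2pm is achievable: Triage in 2pm; One-on-one in 10am; Kickoff in 9am; Onboarding in 3pm; Demo in 9am; Retro in 2pm; Planning in 12pm; VendorCall in 9am; Legal in 3pm.

2pm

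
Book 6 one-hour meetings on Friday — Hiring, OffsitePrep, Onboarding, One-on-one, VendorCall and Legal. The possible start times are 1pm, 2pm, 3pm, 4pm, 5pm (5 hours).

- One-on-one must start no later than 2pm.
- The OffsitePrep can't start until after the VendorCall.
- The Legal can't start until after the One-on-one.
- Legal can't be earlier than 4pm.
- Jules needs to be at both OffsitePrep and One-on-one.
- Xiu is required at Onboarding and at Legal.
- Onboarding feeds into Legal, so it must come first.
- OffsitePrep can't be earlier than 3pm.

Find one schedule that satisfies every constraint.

OffsitePrep=3pm; VendorCall=1pm; Onboarding=1pm; Legal=4pm; Hiring=1pm; One-on-one=1pm

Checking: VendorCall(1pm) before OffsitePrep(3pm); One-on-one(1pm) before Legal(4pm); Onboarding(1pm) before Legal(4pm); Onboarding(1pm) != Legal(4pm); OffsitePrep(3pm) != One-on-one(1pm); OffsitePrep=3pm in [3pm,5pm]; Legal=4pm in [4pm,5pm]; One-on-one=1pm in [1pm,2pm].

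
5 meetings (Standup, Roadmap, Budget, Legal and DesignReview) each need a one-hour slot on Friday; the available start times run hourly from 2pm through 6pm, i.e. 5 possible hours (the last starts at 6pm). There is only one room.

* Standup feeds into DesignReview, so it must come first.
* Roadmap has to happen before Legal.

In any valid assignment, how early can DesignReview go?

Precedence pushes DesignReview to at least 3pm.
DesignReview at 3pm is achievable: Standup in 2pm; Budget in 6pm; Legal in 5pm; DesignReview in 3pm; Roadmap in 4pm.

3pm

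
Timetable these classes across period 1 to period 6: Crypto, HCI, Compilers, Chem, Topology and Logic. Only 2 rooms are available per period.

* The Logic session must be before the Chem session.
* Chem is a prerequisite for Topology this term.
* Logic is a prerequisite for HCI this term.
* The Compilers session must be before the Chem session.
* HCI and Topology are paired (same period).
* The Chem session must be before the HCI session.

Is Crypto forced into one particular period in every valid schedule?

No

Crypto can be period 1 (e.g. Topology -> period 4; Compilers -> period 2; Chem -> period 3; Logic -> period 1; Crypto -> period 1; HCI -> period 4) or period 2 (e.g. Compilers=period 1, Chem=period 2, Crypto=period 2, Logic=period 1, Topology=period 3, HCI=period 3).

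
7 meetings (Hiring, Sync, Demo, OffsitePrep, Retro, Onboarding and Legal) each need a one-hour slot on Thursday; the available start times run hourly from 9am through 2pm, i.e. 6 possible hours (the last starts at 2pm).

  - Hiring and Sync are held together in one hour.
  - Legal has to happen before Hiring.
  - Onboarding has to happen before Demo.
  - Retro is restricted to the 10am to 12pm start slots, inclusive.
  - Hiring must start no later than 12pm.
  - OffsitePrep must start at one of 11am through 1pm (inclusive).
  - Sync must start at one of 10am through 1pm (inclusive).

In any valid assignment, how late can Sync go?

12pm

Sync is available from 10am; Sync's own window allows nothing later than 1pm; Sync must be in the same hour as Hiring, which can't be after 12pm, so Sync is at most 12pm.
Sync at 12pm is achievable: Retro in 10am; Demo in 10am; OffsitePrep in 11am; Hiring in 12pm; Legal in 9am; Onboarding in 9am; Sync in 12pm.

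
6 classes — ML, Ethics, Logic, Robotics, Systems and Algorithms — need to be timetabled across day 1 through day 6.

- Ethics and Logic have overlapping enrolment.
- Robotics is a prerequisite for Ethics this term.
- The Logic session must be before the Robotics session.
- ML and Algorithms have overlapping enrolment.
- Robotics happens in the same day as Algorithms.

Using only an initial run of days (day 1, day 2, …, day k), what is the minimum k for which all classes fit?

3

The precedence chain requires at least 3 distinct days.
3 works (last occupied day: day 3): for example Robotics in day 2; Algorithms in day 2; Logic in day 1; Systems in day 1; ML in day 1; Ethics in day 3.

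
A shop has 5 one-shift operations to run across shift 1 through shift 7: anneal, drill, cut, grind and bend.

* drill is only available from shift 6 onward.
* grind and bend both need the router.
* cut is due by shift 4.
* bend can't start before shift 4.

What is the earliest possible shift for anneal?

anneal at shift 1 is achievable: grind in shift 1; cut in shift 1; bend in shift 4; anneal in shift 1; drill in shift 6.

shift 1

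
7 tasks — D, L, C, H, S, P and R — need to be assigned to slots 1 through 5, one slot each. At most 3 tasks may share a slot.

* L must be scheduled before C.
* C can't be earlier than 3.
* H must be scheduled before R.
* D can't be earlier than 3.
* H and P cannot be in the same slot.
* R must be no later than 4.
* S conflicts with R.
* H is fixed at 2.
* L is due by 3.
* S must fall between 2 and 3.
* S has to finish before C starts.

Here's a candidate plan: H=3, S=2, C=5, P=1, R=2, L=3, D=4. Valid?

S conflicts with R — violated.
H and P cannot be in the same slot — holds.
L must be scheduled before C — holds.
H is fixed at 2 — violated.
C can't be earlier than 3 — holds.
L is due by 3 — holds.
S has to finish before C starts — holds.
D can't be earlier than 3 — holds.
S must fall between 2 and 3 — holds.
R must be no later than 4 — holds.
At most 3 tasks may share a slot — holds.
H must be scheduled before R — violated.

No. H must be scheduled before R is not satisfied.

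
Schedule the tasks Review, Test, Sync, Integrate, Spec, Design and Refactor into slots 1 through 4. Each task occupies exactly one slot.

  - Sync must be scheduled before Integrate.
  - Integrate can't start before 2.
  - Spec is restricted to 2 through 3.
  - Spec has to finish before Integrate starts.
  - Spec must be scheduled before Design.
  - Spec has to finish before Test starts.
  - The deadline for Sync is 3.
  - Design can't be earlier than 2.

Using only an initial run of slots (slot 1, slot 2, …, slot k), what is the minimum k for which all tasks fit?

3 slots

The precedence chain requires at least 2 distinct slots.
Propagating the time windows through the other constraints, Test can't land before 3, so the schedule must run through at least slot 3.
3 works (last occupied slot: 3): for example Refactor in 1, Integrate in 3, Spec in 2, Design in 3, Sync in 1, Test in 3, Review in 1.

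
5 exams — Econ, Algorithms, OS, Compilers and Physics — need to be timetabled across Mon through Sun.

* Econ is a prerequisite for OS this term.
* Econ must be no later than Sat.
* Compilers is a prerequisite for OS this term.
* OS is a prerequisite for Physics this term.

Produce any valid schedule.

Econ=Mon; Algorithms=Mon; OS=Tue; Compilers=Mon; Physics=Wed

Checking: OS(Tue) before Physics(Wed); Econ(Mon) before OS(Tue); Compilers(Mon) before OS(Tue); Econ=Mon in [Mon,Sat].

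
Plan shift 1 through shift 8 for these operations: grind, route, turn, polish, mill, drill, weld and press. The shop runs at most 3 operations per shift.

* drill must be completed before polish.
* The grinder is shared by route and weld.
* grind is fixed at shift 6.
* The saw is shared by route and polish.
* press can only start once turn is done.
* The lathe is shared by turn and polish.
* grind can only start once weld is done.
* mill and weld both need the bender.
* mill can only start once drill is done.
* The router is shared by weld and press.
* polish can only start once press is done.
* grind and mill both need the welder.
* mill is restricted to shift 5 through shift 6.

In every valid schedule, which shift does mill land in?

shift 5

mill's window is shift 5–shift 6.
grind is fixed at shift 6, and mill can't share a shift with grind.
So mill must be shift 5.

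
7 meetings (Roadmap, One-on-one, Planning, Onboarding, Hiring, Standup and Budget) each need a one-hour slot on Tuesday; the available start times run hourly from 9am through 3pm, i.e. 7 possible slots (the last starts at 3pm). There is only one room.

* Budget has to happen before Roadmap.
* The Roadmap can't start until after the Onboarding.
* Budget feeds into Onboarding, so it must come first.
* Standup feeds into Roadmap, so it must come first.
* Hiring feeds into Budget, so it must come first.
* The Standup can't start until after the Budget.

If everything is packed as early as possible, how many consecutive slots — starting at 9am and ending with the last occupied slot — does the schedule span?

7

The precedence chain requires at least 4 distinct slots.
With at most 1 per slot and 7 meetings, at least 7 slots are needed.
7 works (last occupied slot: 3pm): for example Onboarding=11am; One-on-one=2pm; Budget=10am; Roadmap=1pm; Planning=3pm; Hiring=9am; Standup=12pm.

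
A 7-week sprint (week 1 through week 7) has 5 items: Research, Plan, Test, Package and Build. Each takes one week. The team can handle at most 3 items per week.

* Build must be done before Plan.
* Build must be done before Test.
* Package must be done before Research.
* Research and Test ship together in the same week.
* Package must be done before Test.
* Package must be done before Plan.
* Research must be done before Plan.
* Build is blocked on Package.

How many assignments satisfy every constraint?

Splitting on Research: it can be week 3 (4), week 4 (9), week 5 (12), week 6 (10). Listing each branch's schedules as (Plan, Test, Package, Build) by week number:
Research=week 3: (4,3,1,2) (5,3,1,2) (6,3,1,2) (7,3,1,2) — 4.
Research=week 4: (5,4,1,2) (5,4,1,3) (5,4,2,3) (6,4,1,2) (6,4,1,3) (6,4,2,3) (7,4,1,2) (7,4,1,3) (7,4,2,3) — 9.
Research=week 5: (6,5,1,2) (6,5,1,3) (6,5,1,4) (6,5,2,3) (6,5,2,4) (6,5,3,4) (7,5,1,2) (7,5,1,3) (7,5,1,4) (7,5,2,3) (7,5,2,4) (7,5,3,4) — 12.
Research=week 6: (7,6,1,2) (7,6,1,3) (7,6,1,4) (7,6,1,5) (7,6,2,3) (7,6,2,4) (7,6,2,5) (7,6,3,4) (7,6,3,5) (7,6,4,5) — 10.
Summing: 4 + 9 + 12 + 10 = 35.

35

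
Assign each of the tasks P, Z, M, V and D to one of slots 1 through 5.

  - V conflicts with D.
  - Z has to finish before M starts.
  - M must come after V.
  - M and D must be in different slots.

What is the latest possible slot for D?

D at 5 is achievable: M=2, P=1, D=5, V=1, Z=1.

5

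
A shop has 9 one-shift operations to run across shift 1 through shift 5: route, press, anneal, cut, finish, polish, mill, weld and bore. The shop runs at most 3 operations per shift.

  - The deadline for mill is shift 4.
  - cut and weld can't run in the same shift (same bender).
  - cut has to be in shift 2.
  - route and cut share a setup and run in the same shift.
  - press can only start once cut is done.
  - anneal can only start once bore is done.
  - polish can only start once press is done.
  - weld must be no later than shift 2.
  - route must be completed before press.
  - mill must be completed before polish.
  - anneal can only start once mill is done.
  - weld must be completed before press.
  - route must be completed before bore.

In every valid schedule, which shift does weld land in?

weld's window is shift 1–shift 2.
cut is fixed at shift 2, and weld can't share a shift with cut.
So weld must be shift 1.

shift 1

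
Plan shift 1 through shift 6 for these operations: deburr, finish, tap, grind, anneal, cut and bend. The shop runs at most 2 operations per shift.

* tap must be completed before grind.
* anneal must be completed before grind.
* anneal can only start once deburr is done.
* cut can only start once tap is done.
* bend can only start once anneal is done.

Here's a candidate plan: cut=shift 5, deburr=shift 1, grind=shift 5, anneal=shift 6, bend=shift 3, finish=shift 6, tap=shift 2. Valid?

No. bend can only start once anneal is done is not satisfied.

anneal must be completed before grind — violated.
The shop runs at most 2 operations per shift — holds.
bend can only start once anneal is done — violated.
anneal can only start once deburr is done — holds.
tap must be completed before grind — holds.
cut can only start once tap is done — holds.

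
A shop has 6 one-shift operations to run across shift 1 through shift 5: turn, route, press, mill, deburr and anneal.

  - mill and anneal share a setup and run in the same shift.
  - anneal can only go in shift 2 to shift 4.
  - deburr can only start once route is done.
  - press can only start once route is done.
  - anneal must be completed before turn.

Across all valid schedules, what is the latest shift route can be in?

Downstream work caps route at shift 4.
route at shift 4 is achievable: mill in shift 2, turn in shift 3, anneal in shift 2, press in shift 5, route in shift 4, deburr in shift 5.

shift 4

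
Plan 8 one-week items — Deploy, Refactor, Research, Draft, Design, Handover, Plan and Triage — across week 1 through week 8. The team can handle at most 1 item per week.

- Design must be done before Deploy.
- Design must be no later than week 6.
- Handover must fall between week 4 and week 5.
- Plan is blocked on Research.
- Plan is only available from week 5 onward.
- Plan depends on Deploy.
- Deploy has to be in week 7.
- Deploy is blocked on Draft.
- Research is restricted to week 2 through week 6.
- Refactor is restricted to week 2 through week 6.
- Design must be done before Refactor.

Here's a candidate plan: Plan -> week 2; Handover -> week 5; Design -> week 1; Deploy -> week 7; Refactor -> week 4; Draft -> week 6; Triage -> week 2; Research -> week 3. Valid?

Research is restricted to week 2 through week 6 — holds.
Handover must fall between week 4 and week 5 — holds.
Deploy has to be in week 7 — holds.
The team can handle at most 1 item per week — violated.
Refactor is restricted to week 2 through week 6 — holds.
Design must be done before Refactor — holds.
Plan depends on Deploy — violated.
Design must be done before Deploy — holds.
Deploy is blocked on Draft — holds.
Plan is blocked on Research — violated.
Design must be no later than week 6 — holds.
Plan is only available from week 5 onward — violated.

No — it violates: Plan is only available from week 5 onward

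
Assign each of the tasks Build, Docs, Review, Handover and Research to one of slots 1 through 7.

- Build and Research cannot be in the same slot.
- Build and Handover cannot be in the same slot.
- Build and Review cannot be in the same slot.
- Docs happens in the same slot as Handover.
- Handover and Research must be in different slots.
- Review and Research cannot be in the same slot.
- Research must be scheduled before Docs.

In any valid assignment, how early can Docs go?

Precedence pushes Docs to at least 2.
Docs at 2 is achievable: Handover in 2, Review in 2, Research in 1, Docs in 2, Build in 3.

2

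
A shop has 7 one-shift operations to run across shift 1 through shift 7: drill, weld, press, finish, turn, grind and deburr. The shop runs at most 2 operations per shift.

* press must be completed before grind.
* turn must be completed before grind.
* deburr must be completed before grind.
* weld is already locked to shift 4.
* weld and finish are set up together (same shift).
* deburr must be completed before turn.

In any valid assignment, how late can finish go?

shift 4

Finish must be in the same shift as weld, which can't be before shift 4, so finish is at least shift 4; finish must be in the same shift as weld, which can't be after shift 4, so finish is at most shift 4.
finish at shift 4 is achievable: deburr=shift 1, grind=shift 3, press=shift 1, weld=shift 4, turn=shift 2, drill=shift 2, finish=shift 4.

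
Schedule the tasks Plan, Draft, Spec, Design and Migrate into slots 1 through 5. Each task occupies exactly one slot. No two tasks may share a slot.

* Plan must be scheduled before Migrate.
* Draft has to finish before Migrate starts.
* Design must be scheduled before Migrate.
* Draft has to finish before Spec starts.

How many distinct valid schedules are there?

18

Splitting on Plan: it can be 1 (5), 2 (5), 3 (5), 4 (3). Listing each branch's schedules as (Draft, Spec, Design, Migrate):
Plan=1: (2,3,4,5) (2,4,3,5) (2,5,3,4) (3,4,2,5) (3,5,2,4) — 5.
Plan=2: (1,3,4,5) (1,4,3,5) (1,5,3,4) (3,4,1,5) (3,5,1,4) — 5.
Plan=3: (1,2,4,5) (1,4,2,5) (1,5,2,4) (2,4,1,5) (2,5,1,4) — 5.
Plan=4: (1,2,3,5) (1,3,2,5) (2,3,1,5) — 3.
Summing: 5 + 5 + 5 + 3 = 18.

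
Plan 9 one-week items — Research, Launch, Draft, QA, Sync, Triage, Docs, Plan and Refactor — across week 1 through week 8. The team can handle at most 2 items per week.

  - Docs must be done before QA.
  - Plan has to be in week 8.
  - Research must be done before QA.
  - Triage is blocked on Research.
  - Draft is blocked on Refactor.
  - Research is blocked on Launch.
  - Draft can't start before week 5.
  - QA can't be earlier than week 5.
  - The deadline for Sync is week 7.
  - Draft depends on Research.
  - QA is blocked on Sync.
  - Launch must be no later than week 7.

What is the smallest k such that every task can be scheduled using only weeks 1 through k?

The precedence chain requires at least 3 distinct weeks.
With at most 2 per week and 9 tasks, at least 5 weeks are needed.
Plan can't be placed before week 8, so the schedule must run through at least week 8.
8 works (last occupied week: week 8): for example Sync=week 1; Refactor=week 3; Draft=week 5; Triage=week 3; Plan=week 8; Launch=week 1; Docs=week 2; QA=week 5; Research=week 2.

8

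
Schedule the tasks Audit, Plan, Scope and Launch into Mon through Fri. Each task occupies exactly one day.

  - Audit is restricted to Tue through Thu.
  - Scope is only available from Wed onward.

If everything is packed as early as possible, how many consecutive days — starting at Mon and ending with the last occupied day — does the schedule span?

3 days

Scope can't be placed before Wed — that is day 3 counting from Mon — so the schedule must run through at least 3 days.
3 works (last occupied day: Wed): for example Audit in Tue; Plan in Mon; Scope in Wed; Launch in Mon.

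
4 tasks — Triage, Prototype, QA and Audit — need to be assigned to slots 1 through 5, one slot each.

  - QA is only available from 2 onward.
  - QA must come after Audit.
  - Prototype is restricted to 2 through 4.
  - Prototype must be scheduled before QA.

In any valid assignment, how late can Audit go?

Downstream work caps Audit at 4.
Audit at 4 is achievable: Triage in 1; QA in 5; Audit in 4; Prototype in 2.

4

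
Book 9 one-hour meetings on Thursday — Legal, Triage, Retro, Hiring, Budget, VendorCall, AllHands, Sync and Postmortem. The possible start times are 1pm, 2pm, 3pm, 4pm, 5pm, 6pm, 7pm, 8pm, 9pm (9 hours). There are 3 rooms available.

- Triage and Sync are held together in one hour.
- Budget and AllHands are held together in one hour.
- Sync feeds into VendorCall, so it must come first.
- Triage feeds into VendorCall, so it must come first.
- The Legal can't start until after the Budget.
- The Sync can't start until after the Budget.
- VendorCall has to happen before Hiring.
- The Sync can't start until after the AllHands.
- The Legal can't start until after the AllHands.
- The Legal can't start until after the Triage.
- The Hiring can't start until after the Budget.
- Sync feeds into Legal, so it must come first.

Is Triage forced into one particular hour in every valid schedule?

Triage can be 2pm (e.g. Budget in 1pm; Sync in 2pm; Legal in 3pm; Hiring in 4pm; Postmortem in 2pm; AllHands in 1pm; VendorCall in 3pm; Triage in 2pm; Retro in 1pm) or 3pm (e.g. AllHands in 1pm; Hiring in 5pm; Triage in 3pm; Postmortem in 2pm; VendorCall in 4pm; Budget in 1pm; Retro in 1pm; Sync in 3pm; Legal in 4pm).

No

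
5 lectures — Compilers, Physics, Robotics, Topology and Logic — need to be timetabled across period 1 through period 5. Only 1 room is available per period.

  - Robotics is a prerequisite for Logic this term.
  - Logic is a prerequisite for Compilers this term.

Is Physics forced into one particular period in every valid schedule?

Physics can be period 1 (e.g. Logic in period 3; Physics in period 1; Topology in period 5; Robotics in period 2; Compilers in period 4) or period 2 (e.g. Logic=period 3; Topology=period 5; Physics=period 2; Robotics=period 1; Compilers=period 4).

No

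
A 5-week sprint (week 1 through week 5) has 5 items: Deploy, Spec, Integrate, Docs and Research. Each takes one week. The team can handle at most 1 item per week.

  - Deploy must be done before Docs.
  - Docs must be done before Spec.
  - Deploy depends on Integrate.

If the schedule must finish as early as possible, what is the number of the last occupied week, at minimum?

The precedence chain requires at least 4 distinct weeks.
With at most 1 per week and 5 tasks, at least 5 weeks are needed.
5 works (last occupied week: week 5): for example Research=week 5, Docs=week 3, Integrate=week 1, Deploy=week 2, Spec=week 4.

5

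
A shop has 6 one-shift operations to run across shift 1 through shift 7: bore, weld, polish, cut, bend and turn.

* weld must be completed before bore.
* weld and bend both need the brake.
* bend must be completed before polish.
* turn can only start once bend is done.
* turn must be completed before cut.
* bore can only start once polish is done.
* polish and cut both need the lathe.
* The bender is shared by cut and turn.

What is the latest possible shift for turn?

shift 6

Precedence pushes turn to at least shift 2; downstream work caps turn at shift 6.
turn at shift 6 is achievable: bend -> shift 1, polish -> shift 2, cut -> shift 7, weld -> shift 2, turn -> shift 6, bore -> shift 3.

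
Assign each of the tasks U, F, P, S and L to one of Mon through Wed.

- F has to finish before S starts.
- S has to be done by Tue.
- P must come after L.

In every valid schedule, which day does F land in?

Mon

Downstream work caps F at Mon.
So F is pinned to Mon.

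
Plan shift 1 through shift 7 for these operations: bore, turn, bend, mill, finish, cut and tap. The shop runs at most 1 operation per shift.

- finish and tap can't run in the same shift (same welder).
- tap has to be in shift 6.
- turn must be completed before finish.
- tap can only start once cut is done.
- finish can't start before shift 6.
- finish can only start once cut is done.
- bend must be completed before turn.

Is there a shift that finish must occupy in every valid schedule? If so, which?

finish's window is shift 6–shift 7.
tap is fixed at shift 6, and finish can't share a shift with tap.
So finish must be shift 7.

shift 7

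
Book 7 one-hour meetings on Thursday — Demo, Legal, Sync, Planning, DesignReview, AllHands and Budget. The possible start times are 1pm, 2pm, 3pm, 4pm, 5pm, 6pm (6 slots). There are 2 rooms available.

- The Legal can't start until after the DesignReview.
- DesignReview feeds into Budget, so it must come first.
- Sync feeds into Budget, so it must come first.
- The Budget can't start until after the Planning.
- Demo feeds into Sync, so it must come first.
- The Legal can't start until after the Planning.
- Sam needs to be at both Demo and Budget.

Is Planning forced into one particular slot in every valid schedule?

No

Planning can be 1pm (e.g. Budget in 3pm; DesignReview in 2pm; Planning in 1pm; Demo in 1pm; Legal in 3pm; Sync in 2pm; AllHands in 4pm) or 2pm (e.g. Demo -> 1pm, Planning -> 2pm, Sync -> 2pm, Legal -> 3pm, AllHands -> 4pm, Budget -> 3pm, DesignReview -> 1pm).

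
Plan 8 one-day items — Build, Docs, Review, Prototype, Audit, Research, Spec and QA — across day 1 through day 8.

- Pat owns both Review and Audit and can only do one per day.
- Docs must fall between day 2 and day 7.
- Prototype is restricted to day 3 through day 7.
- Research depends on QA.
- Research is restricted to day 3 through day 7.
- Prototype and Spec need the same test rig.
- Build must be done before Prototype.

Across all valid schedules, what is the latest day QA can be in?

Downstream work caps QA at day 6.
QA at day 6 is achievable: Prototype=day 3; Spec=day 1; Audit=day 2; Research=day 7; Build=day 1; Review=day 1; QA=day 6; Docs=day 2.

day 6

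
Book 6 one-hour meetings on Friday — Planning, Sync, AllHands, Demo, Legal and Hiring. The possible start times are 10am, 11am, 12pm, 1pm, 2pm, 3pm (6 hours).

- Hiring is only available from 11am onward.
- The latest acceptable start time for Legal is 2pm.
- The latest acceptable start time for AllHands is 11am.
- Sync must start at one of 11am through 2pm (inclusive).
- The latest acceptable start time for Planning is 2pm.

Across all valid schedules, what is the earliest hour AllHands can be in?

10am

AllHands's own window allows nothing later than 11am.
AllHands at 10am is achievable: Planning -> 10am, Sync -> 11am, Hiring -> 11am, Demo -> 10am, AllHands -> 10am, Legal -> 10am.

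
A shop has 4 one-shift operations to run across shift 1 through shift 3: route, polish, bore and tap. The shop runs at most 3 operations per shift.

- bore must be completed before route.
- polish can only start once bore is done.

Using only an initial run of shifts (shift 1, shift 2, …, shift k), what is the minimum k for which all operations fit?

2 shifts

The precedence chain requires at least 2 distinct shifts.
With at most 3 per shift and 4 operations, at least 2 shifts are needed.
2 works (last occupied shift: shift 2): for example polish -> shift 2, tap -> shift 1, route -> shift 2, bore -> shift 1.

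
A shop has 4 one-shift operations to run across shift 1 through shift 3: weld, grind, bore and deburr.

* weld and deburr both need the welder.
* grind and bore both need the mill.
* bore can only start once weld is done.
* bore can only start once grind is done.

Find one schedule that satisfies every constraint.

weld=shift 1; deburr=shift 2; bore=shift 2; grind=shift 1

Checking: weld(shift 1) before bore(shift 2); grind(shift 1) before bore(shift 2); grind(shift 1) != bore(shift 2); weld(shift 1) != deburr(shift 2).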